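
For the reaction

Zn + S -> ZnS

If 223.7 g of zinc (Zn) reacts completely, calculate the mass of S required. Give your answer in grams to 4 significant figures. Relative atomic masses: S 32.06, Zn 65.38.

109.7 g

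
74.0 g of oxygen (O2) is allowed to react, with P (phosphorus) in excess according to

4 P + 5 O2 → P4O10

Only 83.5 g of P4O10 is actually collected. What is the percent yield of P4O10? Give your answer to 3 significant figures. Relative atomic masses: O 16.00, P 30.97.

63.6 %

M(O2) = 2(16.00) = 32.00 g/mol.
M(P4O10) = 4(30.97) + 10(16.00) = 283.88 g/mol.
n(O2) = 74.00 g / 32.00 g/mol = 2.312 mol.
From the equation the O2:P4O10 mole ratio is 5:1, so n(P4O10) = 2.312 × 1/5 = 0.4625 mol.
Mass of P4O10 = 0.4625 mol × 283.88 g/mol = 131.3 g.
This is the theoretical yield. Percent yield = 83.5 g / 131.3 g × 100% = 63.60%.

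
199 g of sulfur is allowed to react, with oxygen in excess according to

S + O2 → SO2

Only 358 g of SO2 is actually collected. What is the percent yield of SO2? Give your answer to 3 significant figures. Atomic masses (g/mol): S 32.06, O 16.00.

90.0 %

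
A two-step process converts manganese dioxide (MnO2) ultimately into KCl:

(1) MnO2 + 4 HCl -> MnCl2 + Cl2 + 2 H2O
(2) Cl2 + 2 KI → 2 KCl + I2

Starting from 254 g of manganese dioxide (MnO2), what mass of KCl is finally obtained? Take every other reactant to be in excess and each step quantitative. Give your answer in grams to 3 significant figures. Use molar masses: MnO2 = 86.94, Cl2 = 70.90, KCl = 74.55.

n(MnO2) = 254.0 / 86.94 = 2.922 mol.
Step 1 gives a 1:1 ratio of MnO2 to Cl2, so n(Cl2) = 2.922 mol.
In step 2 the Cl2:KCl ratio is 1:2, so n(KCl) = 5.843 mol.
Mass of KCl = 5.843 × 74.55 = 435.6 g.

436 g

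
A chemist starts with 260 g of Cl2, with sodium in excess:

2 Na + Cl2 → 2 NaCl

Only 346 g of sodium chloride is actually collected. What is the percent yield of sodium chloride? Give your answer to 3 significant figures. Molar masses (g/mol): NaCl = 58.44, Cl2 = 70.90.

n(Cl2) = 260.0 g / 70.90 g/mol = 3.667 mol.
From the equation the Cl2:NaCl mole ratio is 1:2, so n(NaCl) = 3.667 × 2/1 = 7.334 mol.
Mass of NaCl = 7.334 mol × 58.44 g/mol = 428.6 g.
This is the theoretical yield. Percent yield = 346 g / 428.6 g × 100% = 80.73%.

80.7 %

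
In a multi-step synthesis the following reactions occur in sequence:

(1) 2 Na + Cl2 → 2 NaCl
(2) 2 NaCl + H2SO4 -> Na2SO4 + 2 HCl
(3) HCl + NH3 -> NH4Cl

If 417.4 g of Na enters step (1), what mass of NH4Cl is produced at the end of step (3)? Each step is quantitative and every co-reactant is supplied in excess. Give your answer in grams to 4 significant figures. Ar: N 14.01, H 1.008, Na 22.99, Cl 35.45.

M(Na) = 22.99 g/mol.
M(NH4Cl) = 14.01 + 4(1.008) + 35.45 = 53.492 g/mol.
n(Na) = 417.4 / 22.99 = 18.156 mol.
Reaction (1): Na→NaCl ratio 2:2 ⇒ n(NaCl) = 18.156 mol.
Reaction (2): NaCl→HCl ratio 2:2 ⇒ n(HCl) = 18.156 mol.
Reaction (3): HCl→NH4Cl ratio 1:1 ⇒ n(NH4Cl) = 18.156 mol.
Mass of NH4Cl = 18.156 × 53.492 = 971.19 g.

971.2 g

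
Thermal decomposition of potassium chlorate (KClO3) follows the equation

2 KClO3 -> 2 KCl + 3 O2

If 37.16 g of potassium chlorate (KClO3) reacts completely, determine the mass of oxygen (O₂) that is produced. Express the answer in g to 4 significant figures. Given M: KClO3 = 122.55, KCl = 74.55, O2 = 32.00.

14.55 g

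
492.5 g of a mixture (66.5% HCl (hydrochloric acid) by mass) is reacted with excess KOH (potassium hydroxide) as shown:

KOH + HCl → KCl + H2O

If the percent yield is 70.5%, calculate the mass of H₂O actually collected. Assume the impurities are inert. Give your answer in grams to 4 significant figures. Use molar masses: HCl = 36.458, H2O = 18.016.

114.1 g

Pure HCl available = 492.5 g × 0.665 = 327.51 g.
n(HCl) = 327.51 g / 36.458 g/mol = 8.9833 mol.
From the equation the HCl:H2O mole ratio is 1:1, so n(H2O) = 8.9833 × 1/1 = 8.9833 mol.
Mass of H2O = 8.9833 mol × 18.016 g/mol = 161.84 g.
Actual mass collected = 161.84 g × 0.705 = 114.10 g.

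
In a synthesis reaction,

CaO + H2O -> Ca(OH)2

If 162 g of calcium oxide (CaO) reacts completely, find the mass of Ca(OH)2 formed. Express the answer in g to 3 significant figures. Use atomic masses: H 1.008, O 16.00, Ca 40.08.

M(CaO) = 40.08 + 16.00 = 56.08 g/mol.
M(Ca(OH)2) = 40.08 + 2(16.00) + 2(1.008) = 74.096 g/mol.
n(CaO) = 162.0 g / 56.08 g/mol = 2.889 mol.
From the equation the CaO:Ca(OH)2 mole ratio is 1:1, so n(Ca(OH)2) = 2.889 × 1/1 = 2.889 mol.
Mass of Ca(OH)2 = 2.889 mol × 74.096 g/mol = 214.0 g.

214 g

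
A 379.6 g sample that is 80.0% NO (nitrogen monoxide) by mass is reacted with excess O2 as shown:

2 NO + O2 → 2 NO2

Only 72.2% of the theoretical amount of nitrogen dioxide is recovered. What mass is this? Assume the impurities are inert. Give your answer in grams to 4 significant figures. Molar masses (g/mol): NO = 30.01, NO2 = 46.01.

336.2 g

Pure NO available = 379.6 g × 0.800 = 303.68 g.
n(NO) = 303.68 g / 30.01 g/mol = 10.119 mol.
From the equation the NO:NO2 mole ratio is 2:2, so n(NO2) = 10.119 × 2/2 = 10.119 mol.
Mass of NO2 = 10.119 mol × 46.01 g/mol = 465.59 g.
Actual mass collected = 465.59 g × 0.722 = 336.16 g.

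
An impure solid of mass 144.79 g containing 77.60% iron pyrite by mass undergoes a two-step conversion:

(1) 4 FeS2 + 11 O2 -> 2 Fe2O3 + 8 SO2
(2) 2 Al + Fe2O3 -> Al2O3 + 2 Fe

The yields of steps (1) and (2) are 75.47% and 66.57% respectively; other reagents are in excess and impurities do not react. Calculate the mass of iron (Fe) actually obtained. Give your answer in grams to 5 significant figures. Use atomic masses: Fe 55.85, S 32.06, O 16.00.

Pure FeS2 = 144.79 × 0.7760 = 112.357 g.
M(FeS2) = 55.85 + 2(32.06) = 119.97 g/mol.
M(Fe) = 55.85 g/mol.
n(FeS2) = 112.357 / 119.97 = 0.936543 mol.
Step 1 (FeS2:Fe2O3 = 4:2): theoretical n(Fe2O3) = 0.468271 mol; at 75.47% yield, n(Fe2O3) = 0.353404 mol.
Step 2 (Fe2O3:Fe = 1:2): theoretical n(Fe) = 0.706809 mol, so theoretical mass = 0.706809 × 55.85 = 39.4753 g.
At 66.57% yield, actual mass of Fe = 39.4753 × 0.6657 = 26.2787 g.

26.279 g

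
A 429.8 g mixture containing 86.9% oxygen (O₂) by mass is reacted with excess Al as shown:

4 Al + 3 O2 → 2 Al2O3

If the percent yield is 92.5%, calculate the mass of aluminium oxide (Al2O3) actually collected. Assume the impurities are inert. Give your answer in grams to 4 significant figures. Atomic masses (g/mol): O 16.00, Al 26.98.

Pure O2 available = 429.8 g × 0.869 = 373.50 g.
M(O2) = 2(16.00) = 32.00 g/mol.
M(Al2O3) = 2(26.98) + 3(16.00) = 101.96 g/mol.
n(O2) = 373.50 g / 32.00 g/mol = 11.672 mol.
From the equation the O2:Al2O3 mole ratio is 3:2, so n(Al2O3) = 11.672 × 2/3 = 7.7812 mol.
Mass of Al2O3 = 7.7812 mol × 101.96 g/mol = 793.37 g.
Actual mass collected = 793.37 g × 0.925 = 733.87 g.

733.9 g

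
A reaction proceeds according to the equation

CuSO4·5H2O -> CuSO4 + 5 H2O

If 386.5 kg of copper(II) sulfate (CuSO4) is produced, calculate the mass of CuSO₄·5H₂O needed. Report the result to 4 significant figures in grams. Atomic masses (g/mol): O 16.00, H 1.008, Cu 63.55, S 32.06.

604600 g

M(CuSO4) = 63.55 + 32.06 + 4(16.00) = 159.61 g/mol.
M(CuSO4·5H2O) = 63.55 + 32.06 + 9(16.00) + 10(1.008) = 249.69 g/mol.
Convert: 386.5 kg = 386500 g.
n(CuSO4) = 386500 g / 159.61 g/mol = 2421.5 mol.
From the equation the CuSO4:CuSO4·5H2O mole ratio is 1:1, so n(CuSO4·5H2O) = 2421.5 × 1/1 = 2421.5 mol.
Mass of CuSO4·5H2O = 2421.5 mol × 249.69 g/mol = 604630 g.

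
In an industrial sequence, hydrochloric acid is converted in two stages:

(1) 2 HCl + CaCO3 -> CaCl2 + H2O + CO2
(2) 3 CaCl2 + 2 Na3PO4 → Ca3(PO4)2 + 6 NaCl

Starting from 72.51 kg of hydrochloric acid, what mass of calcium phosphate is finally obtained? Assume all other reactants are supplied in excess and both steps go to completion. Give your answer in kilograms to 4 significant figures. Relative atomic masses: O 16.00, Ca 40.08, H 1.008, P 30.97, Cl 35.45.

M(HCl) = 1.008 + 35.45 = 36.458 g/mol.
M(Ca3(PO4)2) = 3(40.08) + 2(30.97) + 8(16.00) = 310.18 g/mol.
72.51 kg = 72510 g.
n(HCl) = 72510 / 36.458 = 1988.9 mol.
Step 1 gives a 2:1 ratio of HCl to CaCl2, so n(CaCl2) = 994.43 mol.
In step 2 the CaCl2:Ca3(PO4)2 ratio is 3:1, so n(Ca3(PO4)2) = 331.48 mol.
Mass of Ca3(PO4)2 = 331.48 × 310.18 = 102820 g = 102.8 kg.

102.8 kg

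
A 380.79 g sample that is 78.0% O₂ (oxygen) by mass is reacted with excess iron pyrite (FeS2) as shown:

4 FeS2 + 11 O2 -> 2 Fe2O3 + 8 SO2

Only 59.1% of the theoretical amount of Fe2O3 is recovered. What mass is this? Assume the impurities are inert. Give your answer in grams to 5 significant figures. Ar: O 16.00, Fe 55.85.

159.28 g

Pure O2 available = 380.79 g × 0.780 = 297.016 g.
M(O2) = 2(16.00) = 32.00 g/mol.
M(Fe2O3) = 2(55.85) + 3(16.00) = 159.70 g/mol.
n(O2) = 297.016 g / 32.00 g/mol = 9.28176 mol.
From the equation the O2:Fe2O3 mole ratio is 11:2, so n(Fe2O3) = 9.28176 × 2/11 = 1.68759 mol.
Mass of Fe2O3 = 1.68759 mol × 159.70 g/mol = 269.508 g.
Actual mass collected = 269.508 g × 0.591 = 159.279 g.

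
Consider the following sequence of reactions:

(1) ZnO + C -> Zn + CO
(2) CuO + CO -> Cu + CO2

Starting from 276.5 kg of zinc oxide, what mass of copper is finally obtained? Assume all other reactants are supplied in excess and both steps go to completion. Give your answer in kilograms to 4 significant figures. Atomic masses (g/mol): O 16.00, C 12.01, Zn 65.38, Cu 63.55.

215.9 kg

M(ZnO) = 65.38 + 16.00 = 81.38 g/mol.
M(Cu) = 63.55 g/mol.
276.5 kg = 276500 g.
n(ZnO) = 276500 / 81.38 = 3397.6 mol.
Step 1 gives a 1:1 ratio of ZnO to CO, so n(CO) = 3397.6 mol.
In step 2 the CO:Cu ratio is 1:1, so n(Cu) = 3397.6 mol.
Mass of Cu = 3397.6 × 63.55 = 215920 g = 215.9 kg.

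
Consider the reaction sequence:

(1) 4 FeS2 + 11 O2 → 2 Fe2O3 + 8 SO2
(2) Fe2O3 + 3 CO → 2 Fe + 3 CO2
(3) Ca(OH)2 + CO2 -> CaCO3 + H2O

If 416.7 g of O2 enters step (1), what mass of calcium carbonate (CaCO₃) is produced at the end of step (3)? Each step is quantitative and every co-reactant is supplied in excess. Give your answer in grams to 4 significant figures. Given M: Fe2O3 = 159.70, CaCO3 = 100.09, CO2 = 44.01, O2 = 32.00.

710.9 g

n(O2) = 416.7 / 32.00 = 13.022 mol.
Reaction (1): O2→Fe2O3 ratio 11:2 ⇒ n(Fe2O3) = 2.3676 mol.
Reaction (2): Fe2O3→CO2 ratio 1:3 ⇒ n(CO2) = 7.1028 mol.
Reaction (3): CO2→CaCO3 ratio 1:1 ⇒ n(CaCO3) = 7.1028 mol.
Mass of CaCO3 = 7.1028 × 100.09 = 710.92 g.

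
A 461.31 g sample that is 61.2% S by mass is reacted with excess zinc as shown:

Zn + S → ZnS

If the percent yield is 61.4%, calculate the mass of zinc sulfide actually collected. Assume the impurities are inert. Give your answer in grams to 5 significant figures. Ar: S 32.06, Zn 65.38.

526.85 g

Pure S available = 461.31 g × 0.612 = 282.322 g.
M(S) = 32.06 g/mol.
M(ZnS) = 65.38 + 32.06 = 97.44 g/mol.
n(S) = 282.322 g / 32.06 g/mol = 8.80604 mol.
From the equation the S:ZnS mole ratio is 1:1, so n(ZnS) = 8.80604 × 1/1 = 8.80604 mol.
Mass of ZnS = 8.80604 mol × 97.44 g/mol = 858.061 g.
Actual mass collected = 858.061 g × 0.614 = 526.849 g.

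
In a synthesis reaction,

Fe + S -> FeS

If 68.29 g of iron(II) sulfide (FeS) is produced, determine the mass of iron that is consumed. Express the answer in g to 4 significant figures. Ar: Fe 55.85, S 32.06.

43.39 g

M(FeS) = 55.85 + 32.06 = 87.91 g/mol.
M(Fe) = 55.85 g/mol.
n(FeS) = 68.290 g / 87.91 g/mol = 0.77682 mol.
From the equation the FeS:Fe mole ratio is 1:1, so n(Fe) = 0.77682 × 1/1 = 0.77682 mol.
Mass of Fe = 0.77682 mol × 55.85 g/mol = 43.385 g.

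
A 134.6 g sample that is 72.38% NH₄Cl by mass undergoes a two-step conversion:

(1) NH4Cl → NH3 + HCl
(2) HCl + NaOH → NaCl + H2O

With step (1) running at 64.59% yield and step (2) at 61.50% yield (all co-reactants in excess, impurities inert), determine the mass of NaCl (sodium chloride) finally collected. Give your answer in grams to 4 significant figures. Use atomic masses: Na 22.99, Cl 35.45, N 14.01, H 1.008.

Pure NH4Cl = 134.6 × 0.7238 = 97.423 g.
M(NH4Cl) = 14.01 + 4(1.008) + 35.45 = 53.492 g/mol.
M(NaCl) = 22.99 + 35.45 = 58.44 g/mol.
n(NH4Cl) = 97.423 / 53.492 = 1.8213 mol.
Step 1 (NH4Cl:HCl = 1:1): theoretical n(HCl) = 1.8213 mol; at 64.59% yield, n(HCl) = 1.1764 mol.
Step 2 (HCl:NaCl = 1:1): theoretical n(NaCl) = 1.1764 mol, so theoretical mass = 1.1764 × 58.44 = 68.746 g.
At 61.50% yield, actual mass of NaCl = 68.746 × 0.6150 = 42.279 g.

42.28 g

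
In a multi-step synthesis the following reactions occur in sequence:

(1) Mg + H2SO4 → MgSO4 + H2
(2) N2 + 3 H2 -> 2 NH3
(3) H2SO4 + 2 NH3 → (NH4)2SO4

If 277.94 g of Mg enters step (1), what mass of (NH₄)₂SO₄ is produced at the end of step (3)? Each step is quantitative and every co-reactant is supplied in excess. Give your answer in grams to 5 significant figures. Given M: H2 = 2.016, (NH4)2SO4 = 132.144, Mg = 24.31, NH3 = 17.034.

503.61 g

n(Mg) = 277.94 / 24.31 = 11.4332 mol.
Reaction (1): Mg→H2 ratio 1:1 ⇒ n(H2) = 11.4332 mol.
Reaction (2): H2→NH3 ratio 3:2 ⇒ n(NH3) = 7.62210 mol.
Reaction (3): NH3→(NH4)2SO4 ratio 2:1 ⇒ n((NH4)2SO4) = 3.81105 mol.
Mass of (NH4)2SO4 = 3.81105 × 132.144 = 503.608 g.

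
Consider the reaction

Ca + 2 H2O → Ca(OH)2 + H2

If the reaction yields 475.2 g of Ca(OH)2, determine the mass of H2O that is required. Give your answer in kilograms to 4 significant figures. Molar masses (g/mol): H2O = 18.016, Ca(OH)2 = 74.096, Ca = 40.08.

0.2311 kg

n(Ca(OH)2) = 475.20 g / 74.096 g/mol = 6.4133 mol.
From the equation the Ca(OH)2:H2O mole ratio is 1:2, so n(H2O) = 6.4133 × 2/1 = 12.827 mol.
Mass of H2O = 12.827 mol × 18.016 g/mol = 231.08 g.
Converting to kg: 231.08 g = 0.2311 kg.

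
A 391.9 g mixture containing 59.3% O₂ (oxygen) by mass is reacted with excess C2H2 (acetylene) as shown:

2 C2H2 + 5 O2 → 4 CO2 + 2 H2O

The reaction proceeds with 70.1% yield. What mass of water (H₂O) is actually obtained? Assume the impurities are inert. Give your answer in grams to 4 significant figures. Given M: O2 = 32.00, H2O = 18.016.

36.69 g

Pure O2 available = 391.9 g × 0.593 = 232.40 g.
n(O2) = 232.40 g / 32.00 g/mol = 7.2624 mol.
From the equation the O2:H2O mole ratio is 5:2, so n(H2O) = 7.2624 × 2/5 = 2.9050 mol.
Mass of H2O = 2.9050 mol × 18.016 g/mol = 52.336 g.
Actual mass collected = 52.336 g × 0.701 = 36.687 g.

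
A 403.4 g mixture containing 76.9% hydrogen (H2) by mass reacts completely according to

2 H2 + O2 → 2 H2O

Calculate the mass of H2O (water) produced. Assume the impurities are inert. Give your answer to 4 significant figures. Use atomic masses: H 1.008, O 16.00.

Mass of pure H2 = 403.4 g × 0.769 = 310.21 g.
M(H2) = 2(1.008) = 2.016 g/mol.
M(H2O) = 2(1.008) + 16.00 = 18.016 g/mol.
n(H2) = 310.21 g / 2.016 g/mol = 153.88 mol.
From the equation the H2:H2O mole ratio is 2:2, so n(H2O) = 153.88 × 2/2 = 153.88 mol.
Mass of H2O = 153.88 mol × 18.016 g/mol = 2772.2 g.

2772 g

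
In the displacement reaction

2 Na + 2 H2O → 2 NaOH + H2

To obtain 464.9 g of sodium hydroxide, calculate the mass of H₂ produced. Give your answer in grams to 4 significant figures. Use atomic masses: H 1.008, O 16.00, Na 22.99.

11.72 g

M(NaOH) = 22.99 + 16.00 + 1.008 = 39.998 g/mol.
M(H2) = 2(1.008) = 2.016 g/mol.
n(NaOH) = 464.90 g / 39.998 g/mol = 11.623 mol.
From the equation the NaOH:H2 mole ratio is 2:1, so n(H2) = 11.623 × 1/2 = 5.8115 mol.
Mass of H2 = 5.8115 mol × 2.016 g/mol = 11.716 g.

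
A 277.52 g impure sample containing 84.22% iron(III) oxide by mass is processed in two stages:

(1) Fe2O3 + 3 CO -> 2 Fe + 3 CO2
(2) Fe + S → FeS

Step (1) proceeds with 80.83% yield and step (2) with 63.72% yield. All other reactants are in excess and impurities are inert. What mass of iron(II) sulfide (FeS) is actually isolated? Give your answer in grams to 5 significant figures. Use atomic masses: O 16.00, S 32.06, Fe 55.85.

Pure Fe2O3 = 277.52 × 0.8422 = 233.727 g.
M(Fe2O3) = 2(55.85) + 3(16.00) = 159.70 g/mol.
M(FeS) = 55.85 + 32.06 = 87.91 g/mol.
n(Fe2O3) = 233.727 / 159.70 = 1.46354 mol.
Step 1 (Fe2O3:Fe = 1:2): theoretical n(Fe) = 2.92708 mol; at 80.83% yield, n(Fe) = 2.36596 mol.
Step 2 (Fe:FeS = 1:1): theoretical n(FeS) = 2.36596 mol, so theoretical mass = 2.36596 × 87.91 = 207.991 g.
At 63.72% yield, actual mass of FeS = 207.991 × 0.6372 = 132.532 g.

132.53 g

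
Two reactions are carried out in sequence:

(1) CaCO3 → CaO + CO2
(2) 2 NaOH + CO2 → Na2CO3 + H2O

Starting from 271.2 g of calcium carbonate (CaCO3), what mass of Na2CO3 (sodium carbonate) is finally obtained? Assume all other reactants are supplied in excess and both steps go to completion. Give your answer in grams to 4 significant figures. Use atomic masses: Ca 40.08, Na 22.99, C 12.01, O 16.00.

287.2 g

M(CaCO3) = 40.08 + 12.01 + 3(16.00) = 100.09 g/mol.
M(Na2CO3) = 2(22.99) + 12.01 + 3(16.00) = 105.99 g/mol.
n(CaCO3) = 271.20 / 100.09 = 2.7096 mol.
Step 1 gives a 1:1 ratio of CaCO3 to CO2, so n(CO2) = 2.7096 mol.
In step 2 the CO2:Na2CO3 ratio is 1:1, so n(Na2CO3) = 2.7096 mol.
Mass of Na2CO3 = 2.7096 × 105.99 = 287.19 g.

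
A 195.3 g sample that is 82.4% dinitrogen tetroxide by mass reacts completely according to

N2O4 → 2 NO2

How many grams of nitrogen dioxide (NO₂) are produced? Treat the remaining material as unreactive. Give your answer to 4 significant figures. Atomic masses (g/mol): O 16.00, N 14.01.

Mass of pure N2O4 = 195.3 g × 0.824 = 160.93 g.
M(N2O4) = 2(14.01) + 4(16.00) = 92.02 g/mol.
M(NO2) = 14.01 + 2(16.00) = 46.01 g/mol.
n(N2O4) = 160.93 g / 92.02 g/mol = 1.7488 mol.
From the equation the N2O4:NO2 mole ratio is 1:2, so n(NO2) = 1.7488 × 2/1 = 3.4977 mol.
Mass of NO2 = 3.4977 mol × 46.01 g/mol = 160.93 g.

160.9 g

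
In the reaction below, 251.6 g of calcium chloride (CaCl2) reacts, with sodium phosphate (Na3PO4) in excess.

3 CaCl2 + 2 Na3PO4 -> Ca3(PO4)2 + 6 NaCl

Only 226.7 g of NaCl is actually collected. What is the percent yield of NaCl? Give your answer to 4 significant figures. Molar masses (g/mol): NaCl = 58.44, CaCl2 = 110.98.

85.56 %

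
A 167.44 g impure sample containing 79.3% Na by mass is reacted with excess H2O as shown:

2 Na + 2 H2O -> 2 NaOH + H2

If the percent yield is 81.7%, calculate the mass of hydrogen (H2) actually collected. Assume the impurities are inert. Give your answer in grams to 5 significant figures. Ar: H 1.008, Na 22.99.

Pure Na available = 167.44 g × 0.793 = 132.780 g.
M(Na) = 22.99 g/mol.
M(H2) = 2(1.008) = 2.016 g/mol.
n(Na) = 132.780 g / 22.99 g/mol = 5.77555 mol.
From the equation the Na:H2 mole ratio is 2:1, so n(H2) = 5.77555 × 1/2 = 2.88778 mol.
Mass of H2 = 2.88778 mol × 2.016 g/mol = 5.82176 g.
Actual mass collected = 5.82176 g × 0.817 = 4.75637 g.

4.7564 g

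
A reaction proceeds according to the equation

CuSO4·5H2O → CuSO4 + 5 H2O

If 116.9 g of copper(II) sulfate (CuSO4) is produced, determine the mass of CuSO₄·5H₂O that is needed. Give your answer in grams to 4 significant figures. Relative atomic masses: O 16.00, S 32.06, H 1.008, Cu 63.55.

182.9 g

M(CuSO4) = 63.55 + 32.06 + 4(16.00) = 159.61 g/mol.
M(CuSO4·5H2O) = 63.55 + 32.06 + 9(16.00) + 10(1.008) = 249.69 g/mol.
n(CuSO4) = 116.90 g / 159.61 g/mol = 0.73241 mol.
From the equation the CuSO4:CuSO4·5H2O mole ratio is 1:1, so n(CuSO4·5H2O) = 0.73241 × 1/1 = 0.73241 mol.
Mass of CuSO4·5H2O = 0.73241 mol × 249.69 g/mol = 182.88 g.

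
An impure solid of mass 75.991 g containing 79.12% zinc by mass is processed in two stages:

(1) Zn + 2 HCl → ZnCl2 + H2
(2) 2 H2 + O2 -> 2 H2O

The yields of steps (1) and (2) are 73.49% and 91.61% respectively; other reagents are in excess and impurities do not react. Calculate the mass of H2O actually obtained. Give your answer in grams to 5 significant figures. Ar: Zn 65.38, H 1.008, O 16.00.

11.154 g

Pure Zn = 75.991 × 0.7912 = 60.1241 g.
M(Zn) = 65.38 g/mol.
M(H2O) = 2(1.008) + 16.00 = 18.016 g/mol.
n(Zn) = 60.1241 / 65.38 = 0.919610 mol.
Step 1 (Zn:H2 = 1:1): theoretical n(H2) = 0.919610 mol; at 73.49% yield, n(H2) = 0.675821 mol.
Step 2 (H2:H2O = 2:2): theoretical n(H2O) = 0.675821 mol, so theoretical mass = 0.675821 × 18.016 = 12.1756 g.
At 91.61% yield, actual mass of H2O = 12.1756 × 0.9161 = 11.1541 g.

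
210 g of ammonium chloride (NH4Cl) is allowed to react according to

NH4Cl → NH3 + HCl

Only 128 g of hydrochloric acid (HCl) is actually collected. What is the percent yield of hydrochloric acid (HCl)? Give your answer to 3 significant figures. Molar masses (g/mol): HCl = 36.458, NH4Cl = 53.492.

n(NH4Cl) = 210.0 g / 53.492 g/mol = 3.926 mol.
From the equation the NH4Cl:HCl mole ratio is 1:1, so n(HCl) = 3.926 × 1/1 = 3.926 mol.
Mass of HCl = 3.926 mol × 36.458 g/mol = 143.1 g.
This is the theoretical yield. Percent yield = 128 g / 143.1 g × 100% = 89.43%.

89.4 %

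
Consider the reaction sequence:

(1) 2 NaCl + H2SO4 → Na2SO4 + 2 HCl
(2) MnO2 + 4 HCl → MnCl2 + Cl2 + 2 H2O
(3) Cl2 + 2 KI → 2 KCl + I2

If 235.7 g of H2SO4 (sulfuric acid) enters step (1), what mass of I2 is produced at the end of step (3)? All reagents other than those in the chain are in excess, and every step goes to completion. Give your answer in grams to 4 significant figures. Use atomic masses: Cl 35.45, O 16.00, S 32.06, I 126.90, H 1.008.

305.0 g

M(H2SO4) = 2(1.008) + 32.06 + 4(16.00) = 98.076 g/mol.
M(I2) = 2(126.90) = 253.80 g/mol.
n(H2SO4) = 235.7 / 98.076 = 2.4032 mol.
Reaction (1): H2SO4→HCl ratio 1:2 ⇒ n(HCl) = 4.8065 mol.
Reaction (2): HCl→Cl2 ratio 4:1 ⇒ n(Cl2) = 1.2016 mol.
Reaction (3): Cl2→I2 ratio 1:1 ⇒ n(I2) = 1.2016 mol.
Mass of I2 = 1.2016 × 253.80 = 304.97 g.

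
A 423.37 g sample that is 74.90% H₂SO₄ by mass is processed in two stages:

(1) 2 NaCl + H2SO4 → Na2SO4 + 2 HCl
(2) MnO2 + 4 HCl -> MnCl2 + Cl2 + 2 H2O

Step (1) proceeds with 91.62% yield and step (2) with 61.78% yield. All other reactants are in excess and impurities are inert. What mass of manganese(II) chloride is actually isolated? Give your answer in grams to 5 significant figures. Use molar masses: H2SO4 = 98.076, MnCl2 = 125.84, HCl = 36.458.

115.15 g

Pure H2SO4 = 423.37 × 0.7490 = 317.104 g.
n(H2SO4) = 317.104 / 98.076 = 3.23325 mol.
Step 1 (H2SO4:HCl = 1:2): theoretical n(HCl) = 6.46650 mol; at 91.62% yield, n(HCl) = 5.92461 mol.
Step 2 (HCl:MnCl2 = 4:1): theoretical n(MnCl2) = 1.48115 mol, so theoretical mass = 1.48115 × 125.84 = 186.388 g.
At 61.78% yield, actual mass of MnCl2 = 186.388 × 0.6178 = 115.151 g.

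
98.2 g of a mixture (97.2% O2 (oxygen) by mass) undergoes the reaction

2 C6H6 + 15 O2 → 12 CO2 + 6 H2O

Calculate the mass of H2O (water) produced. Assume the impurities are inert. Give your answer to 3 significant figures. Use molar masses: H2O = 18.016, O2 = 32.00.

21.5 g

Mass of pure O2 = 98.2 g × 0.972 = 95.45 g.
n(O2) = 95.45 g / 32.00 g/mol = 2.983 mol.
From the equation the O2:H2O mole ratio is 15:6, so n(H2O) = 2.983 × 6/15 = 1.193 mol.
Mass of H2O = 1.193 mol × 18.016 g/mol = 21.50 g.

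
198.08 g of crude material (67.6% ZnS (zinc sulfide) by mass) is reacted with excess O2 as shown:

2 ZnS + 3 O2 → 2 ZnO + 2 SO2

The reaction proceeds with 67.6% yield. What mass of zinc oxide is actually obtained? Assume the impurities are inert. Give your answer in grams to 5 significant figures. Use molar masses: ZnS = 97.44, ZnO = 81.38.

75.599 g

Pure ZnS available = 198.08 g × 0.676 = 133.902 g.
n(ZnS) = 133.902 g / 97.44 g/mol = 1.37420 mol.
From the equation the ZnS:ZnO mole ratio is 2:2, so n(ZnO) = 1.37420 × 2/2 = 1.37420 mol.
Mass of ZnO = 1.37420 mol × 81.38 g/mol = 111.832 g.
Actual mass collected = 111.832 g × 0.676 = 75.5987 g.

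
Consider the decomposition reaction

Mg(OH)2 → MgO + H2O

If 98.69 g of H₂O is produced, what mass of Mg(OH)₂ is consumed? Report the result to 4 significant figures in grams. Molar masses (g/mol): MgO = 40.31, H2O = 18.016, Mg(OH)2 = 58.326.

319.5 g

n(H2O) = 98.690 g / 18.016 g/mol = 5.4779 mol.
From the equation the H2O:Mg(OH)2 mole ratio is 1:1, so n(Mg(OH)2) = 5.4779 × 1/1 = 5.4779 mol.
Mass of Mg(OH)2 = 5.4779 mol × 58.326 g/mol = 319.50 g.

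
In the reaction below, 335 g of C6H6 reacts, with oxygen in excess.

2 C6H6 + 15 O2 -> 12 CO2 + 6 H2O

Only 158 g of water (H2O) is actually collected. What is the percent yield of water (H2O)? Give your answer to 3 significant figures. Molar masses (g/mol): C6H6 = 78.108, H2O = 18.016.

n(C6H6) = 335.0 g / 78.108 g/mol = 4.289 mol.
From the equation the C6H6:H2O mole ratio is 2:6, so n(H2O) = 4.289 × 6/2 = 12.87 mol.
Mass of H2O = 12.87 mol × 18.016 g/mol = 231.8 g.
This is the theoretical yield. Percent yield = 158 g / 231.8 g × 100% = 68.16%.

68.2 %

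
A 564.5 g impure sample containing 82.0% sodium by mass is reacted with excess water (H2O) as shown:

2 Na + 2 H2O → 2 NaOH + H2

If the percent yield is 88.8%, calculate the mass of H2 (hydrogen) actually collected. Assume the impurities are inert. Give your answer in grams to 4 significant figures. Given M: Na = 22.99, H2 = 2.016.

18.02 g

Pure Na available = 564.5 g × 0.820 = 462.89 g.
n(Na) = 462.89 g / 22.99 g/mol = 20.134 mol.
From the equation the Na:H2 mole ratio is 2:1, so n(H2) = 20.134 × 1/2 = 10.067 mol.
Mass of H2 = 10.067 mol × 2.016 g/mol = 20.295 g.
Actual mass collected = 20.295 g × 0.888 = 18.022 g.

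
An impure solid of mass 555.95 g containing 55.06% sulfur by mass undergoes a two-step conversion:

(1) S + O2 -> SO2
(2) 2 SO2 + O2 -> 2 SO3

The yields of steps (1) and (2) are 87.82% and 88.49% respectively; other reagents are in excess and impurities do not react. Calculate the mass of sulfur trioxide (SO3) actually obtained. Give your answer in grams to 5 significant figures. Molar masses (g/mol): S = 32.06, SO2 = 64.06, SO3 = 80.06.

Pure S = 555.95 × 0.5506 = 306.106 g.
n(S) = 306.106 / 32.06 = 9.54791 mol.
Step 1 (S:SO2 = 1:1): theoretical n(SO2) = 9.54791 mol; at 87.82% yield, n(SO2) = 8.38498 mol.
Step 2 (SO2:SO3 = 2:2): theoretical n(SO3) = 8.38498 mol, so theoretical mass = 8.38498 × 80.06 = 671.301 g.
At 88.49% yield, actual mass of SO3 = 671.301 × 0.8849 = 594.034 g.

594.03 g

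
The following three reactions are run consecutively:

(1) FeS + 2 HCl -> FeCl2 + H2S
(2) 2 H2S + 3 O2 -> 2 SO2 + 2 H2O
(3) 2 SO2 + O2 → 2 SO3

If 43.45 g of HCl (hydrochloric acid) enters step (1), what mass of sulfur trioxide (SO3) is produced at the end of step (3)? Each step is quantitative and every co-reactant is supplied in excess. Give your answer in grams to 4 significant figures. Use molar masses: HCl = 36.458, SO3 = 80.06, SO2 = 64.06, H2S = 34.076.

47.71 g

n(HCl) = 43.45 / 36.458 = 1.1918 mol.
Reaction (1): HCl→H2S ratio 2:1 ⇒ n(H2S) = 0.59589 mol.
Reaction (2): H2S→SO2 ratio 2:2 ⇒ n(SO2) = 0.59589 mol.
Reaction (3): SO2→SO3 ratio 2:2 ⇒ n(SO3) = 0.59589 mol.
Mass of SO3 = 0.59589 × 80.06 = 47.707 g.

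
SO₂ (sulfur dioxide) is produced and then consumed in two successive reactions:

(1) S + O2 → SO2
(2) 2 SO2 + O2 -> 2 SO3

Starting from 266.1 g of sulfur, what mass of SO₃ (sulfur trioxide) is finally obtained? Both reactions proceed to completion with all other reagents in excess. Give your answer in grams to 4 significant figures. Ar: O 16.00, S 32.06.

M(S) = 32.06 g/mol.
M(SO3) = 32.06 + 3(16.00) = 80.06 g/mol.
n(S) = 266.10 / 32.06 = 8.3001 mol.
Step 1 gives a 1:1 ratio of S to SO2, so n(SO2) = 8.3001 mol.
In step 2 the SO2:SO3 ratio is 2:2, so n(SO3) = 8.3001 mol.
Mass of SO3 = 8.3001 × 80.06 = 664.50 g.

664.5 g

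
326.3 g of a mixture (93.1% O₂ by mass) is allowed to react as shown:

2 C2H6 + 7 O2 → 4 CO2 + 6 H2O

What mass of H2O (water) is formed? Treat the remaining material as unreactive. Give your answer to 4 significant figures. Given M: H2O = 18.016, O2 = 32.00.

Mass of pure O2 = 326.3 g × 0.931 = 303.79 g.
n(O2) = 303.79 g / 32.00 g/mol = 9.4933 mol.
From the equation the O2:H2O mole ratio is 7:6, so n(H2O) = 9.4933 × 6/7 = 8.1371 mol.
Mass of H2O = 8.1371 mol × 18.016 g/mol = 146.60 g.

146.6 g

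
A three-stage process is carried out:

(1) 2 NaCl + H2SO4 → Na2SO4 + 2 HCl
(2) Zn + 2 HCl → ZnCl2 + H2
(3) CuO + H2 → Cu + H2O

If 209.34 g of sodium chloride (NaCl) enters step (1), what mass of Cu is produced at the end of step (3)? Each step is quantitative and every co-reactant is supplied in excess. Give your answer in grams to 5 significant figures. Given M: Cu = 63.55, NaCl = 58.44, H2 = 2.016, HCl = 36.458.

n(NaCl) = 209.34 / 58.44 = 3.58214 mol.
Reaction (1): NaCl→HCl ratio 2:2 ⇒ n(HCl) = 3.58214 mol.
Reaction (2): HCl→H2 ratio 2:1 ⇒ n(H2) = 1.79107 mol.
Reaction (3): H2→Cu ratio 1:1 ⇒ n(Cu) = 1.79107 mol.
Mass of Cu = 1.79107 × 63.55 = 113.822 g.

113.82 g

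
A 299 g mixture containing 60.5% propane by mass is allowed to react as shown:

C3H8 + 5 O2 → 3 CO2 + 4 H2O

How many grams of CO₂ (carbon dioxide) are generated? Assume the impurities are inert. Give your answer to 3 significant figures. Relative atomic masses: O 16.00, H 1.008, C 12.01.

Mass of pure C3H8 = 299 g × 0.605 = 180.9 g.
M(C3H8) = 3(12.01) + 8(1.008) = 44.094 g/mol.
M(CO2) = 12.01 + 2(16.00) = 44.01 g/mol.
n(C3H8) = 180.9 g / 44.094 g/mol = 4.102 mol.
From the equation the C3H8:CO2 mole ratio is 1:3, so n(CO2) = 4.102 × 3/1 = 12.31 mol.
Mass of CO2 = 12.31 mol × 44.01 g/mol = 541.7 g.

542 g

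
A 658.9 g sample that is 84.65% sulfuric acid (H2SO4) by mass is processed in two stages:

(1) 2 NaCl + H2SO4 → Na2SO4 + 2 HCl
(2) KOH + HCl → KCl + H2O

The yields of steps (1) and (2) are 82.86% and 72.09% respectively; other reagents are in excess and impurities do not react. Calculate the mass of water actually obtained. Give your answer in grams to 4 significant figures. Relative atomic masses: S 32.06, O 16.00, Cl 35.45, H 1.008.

122.4 g

Pure H2SO4 = 658.9 × 0.8465 = 557.76 g.
M(H2SO4) = 2(1.008) + 32.06 + 4(16.00) = 98.076 g/mol.
M(H2O) = 2(1.008) + 16.00 = 18.016 g/mol.
n(H2SO4) = 557.76 / 98.076 = 5.6870 mol.
Step 1 (H2SO4:HCl = 1:2): theoretical n(HCl) = 11.374 mol; at 82.86% yield, n(HCl) = 9.4245 mol.
Step 2 (HCl:H2O = 1:1): theoretical n(H2O) = 9.4245 mol, so theoretical mass = 9.4245 × 18.016 = 169.79 g.
At 72.09% yield, actual mass of H2O = 169.79 × 0.7209 = 122.40 g.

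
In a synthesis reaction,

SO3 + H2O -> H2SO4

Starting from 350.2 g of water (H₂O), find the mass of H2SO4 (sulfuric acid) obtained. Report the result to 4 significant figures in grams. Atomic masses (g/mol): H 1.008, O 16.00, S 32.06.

M(H2O) = 2(1.008) + 16.00 = 18.016 g/mol.
M(H2SO4) = 2(1.008) + 32.06 + 4(16.00) = 98.076 g/mol.
n(H2O) = 350.20 g / 18.016 g/mol = 19.438 mol.
From the equation the H2O:H2SO4 mole ratio is 1:1, so n(H2SO4) = 19.438 × 1/1 = 19.438 mol.
Mass of H2SO4 = 19.438 mol × 98.076 g/mol = 1906.4 g.

1906 g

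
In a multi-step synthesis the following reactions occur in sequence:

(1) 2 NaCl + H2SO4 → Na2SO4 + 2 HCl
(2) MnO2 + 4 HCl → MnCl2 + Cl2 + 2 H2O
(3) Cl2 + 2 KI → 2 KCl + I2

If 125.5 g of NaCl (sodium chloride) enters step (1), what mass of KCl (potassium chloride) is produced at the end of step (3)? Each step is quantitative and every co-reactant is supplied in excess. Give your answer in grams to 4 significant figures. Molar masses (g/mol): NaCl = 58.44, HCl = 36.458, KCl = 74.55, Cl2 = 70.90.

80.05 g

n(NaCl) = 125.5 / 58.44 = 2.1475 mol.
Reaction (1): NaCl→HCl ratio 2:2 ⇒ n(HCl) = 2.1475 mol.
Reaction (2): HCl→Cl2 ratio 4:1 ⇒ n(Cl2) = 0.53688 mol.
Reaction (3): Cl2→KCl ratio 1:2 ⇒ n(KCl) = 1.0738 mol.
Mass of KCl = 1.0738 × 74.55 = 80.048 g.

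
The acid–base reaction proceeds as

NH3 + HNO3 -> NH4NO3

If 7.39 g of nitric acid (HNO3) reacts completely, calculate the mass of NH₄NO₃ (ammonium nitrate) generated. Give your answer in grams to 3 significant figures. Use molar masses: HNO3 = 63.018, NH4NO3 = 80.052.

9.39 g

n(HNO3) = 7.390 g / 63.018 g/mol = 0.1173 mol.
From the equation the HNO3:NH4NO3 mole ratio is 1:1, so n(NH4NO3) = 0.1173 × 1/1 = 0.1173 mol.
Mass of NH4NO3 = 0.1173 mol × 80.052 g/mol = 9.388 g.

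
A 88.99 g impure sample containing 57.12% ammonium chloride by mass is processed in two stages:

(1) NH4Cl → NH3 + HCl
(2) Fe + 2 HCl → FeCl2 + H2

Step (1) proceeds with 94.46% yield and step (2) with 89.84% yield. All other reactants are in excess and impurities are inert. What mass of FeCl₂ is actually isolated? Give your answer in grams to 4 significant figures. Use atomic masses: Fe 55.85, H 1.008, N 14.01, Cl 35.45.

51.11 g

Pure NH4Cl = 88.99 × 0.5712 = 50.831 g.
M(NH4Cl) = 14.01 + 4(1.008) + 35.45 = 53.492 g/mol.
M(FeCl2) = 55.85 + 2(35.45) = 126.75 g/mol.
n(NH4Cl) = 50.831 / 53.492 = 0.95026 mol.
Step 1 (NH4Cl:HCl = 1:1): theoretical n(HCl) = 0.95026 mol; at 94.46% yield, n(HCl) = 0.89761 mol.
Step 2 (HCl:FeCl2 = 2:1): theoretical n(FeCl2) = 0.44881 mol, so theoretical mass = 0.44881 × 126.75 = 56.886 g.
At 89.84% yield, actual mass of FeCl2 = 56.886 × 0.8984 = 51.107 g.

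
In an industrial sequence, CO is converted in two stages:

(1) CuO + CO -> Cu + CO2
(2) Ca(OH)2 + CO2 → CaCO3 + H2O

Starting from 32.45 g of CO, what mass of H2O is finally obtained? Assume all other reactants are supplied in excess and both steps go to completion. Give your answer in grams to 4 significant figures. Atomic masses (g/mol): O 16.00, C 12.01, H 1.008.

M(CO) = 12.01 + 16.00 = 28.01 g/mol.
M(H2O) = 2(1.008) + 16.00 = 18.016 g/mol.
n(CO) = 32.450 / 28.01 = 1.1585 mol.
Step 1 gives a 1:1 ratio of CO to CO2, so n(CO2) = 1.1585 mol.
In step 2 the CO2:H2O ratio is 1:1, so n(H2O) = 1.1585 mol.
Mass of H2O = 1.1585 × 18.016 = 20.872 g.

20.87 g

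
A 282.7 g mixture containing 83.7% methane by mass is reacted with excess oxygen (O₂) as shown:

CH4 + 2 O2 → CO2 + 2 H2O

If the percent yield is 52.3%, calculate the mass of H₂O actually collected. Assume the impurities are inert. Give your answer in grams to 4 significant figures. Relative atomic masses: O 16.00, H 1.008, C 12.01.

278.0 g

Pure CH4 available = 282.7 g × 0.837 = 236.62 g.
M(CH4) = 12.01 + 4(1.008) = 16.042 g/mol.
M(H2O) = 2(1.008) + 16.00 = 18.016 g/mol.
n(CH4) = 236.62 g / 16.042 g/mol = 14.750 mol.
From the equation the CH4:H2O mole ratio is 1:2, so n(H2O) = 14.750 × 2/1 = 29.500 mol.
Mass of H2O = 29.500 mol × 18.016 g/mol = 531.47 g.
Actual mass collected = 531.47 g × 0.523 = 277.96 g.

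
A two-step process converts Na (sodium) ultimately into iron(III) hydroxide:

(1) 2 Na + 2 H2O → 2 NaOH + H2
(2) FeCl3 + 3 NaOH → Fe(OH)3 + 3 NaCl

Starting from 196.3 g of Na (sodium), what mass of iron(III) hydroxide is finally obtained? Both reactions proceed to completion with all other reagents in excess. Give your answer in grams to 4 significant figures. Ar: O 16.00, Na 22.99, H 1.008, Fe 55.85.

304.2 g

M(Na) = 22.99 g/mol.
M(Fe(OH)3) = 55.85 + 3(16.00) + 3(1.008) = 106.874 g/mol.
n(Na) = 196.30 / 22.99 = 8.5385 mol.
Step 1 gives a 2:2 ratio of Na to NaOH, so n(NaOH) = 8.5385 mol.
In step 2 the NaOH:Fe(OH)3 ratio is 3:1, so n(Fe(OH)3) = 2.8462 mol.
Mass of Fe(OH)3 = 2.8462 × 106.874 = 304.18 g.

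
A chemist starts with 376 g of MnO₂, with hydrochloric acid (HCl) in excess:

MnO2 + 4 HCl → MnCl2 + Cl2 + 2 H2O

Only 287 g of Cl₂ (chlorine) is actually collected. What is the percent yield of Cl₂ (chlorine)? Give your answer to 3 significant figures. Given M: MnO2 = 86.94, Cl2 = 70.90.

93.6 %

n(MnO2) = 376.0 g / 86.94 g/mol = 4.325 mol.
From the equation the MnO2:Cl2 mole ratio is 1:1, so n(Cl2) = 4.325 × 1/1 = 4.325 mol.
Mass of Cl2 = 4.325 mol × 70.90 g/mol = 306.6 g.
This is the theoretical yield. Percent yield = 287 g / 306.6 g × 100% = 93.60%.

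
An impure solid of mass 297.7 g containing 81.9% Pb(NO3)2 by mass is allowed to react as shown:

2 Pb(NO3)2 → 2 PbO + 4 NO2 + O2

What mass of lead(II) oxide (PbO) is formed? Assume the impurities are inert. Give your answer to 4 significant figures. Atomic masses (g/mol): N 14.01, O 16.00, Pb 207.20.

Mass of pure Pb(NO3)2 = 297.7 g × 0.819 = 243.82 g.
M(Pb(NO3)2) = 207.20 + 2(14.01) + 6(16.00) = 331.22 g/mol.
M(PbO) = 207.20 + 16.00 = 223.20 g/mol.
n(Pb(NO3)2) = 243.82 g / 331.22 g/mol = 0.73612 mol.
From the equation the Pb(NO3)2:PbO mole ratio is 2:2, so n(PbO) = 0.73612 × 2/2 = 0.73612 mol.
Mass of PbO = 0.73612 mol × 223.20 g/mol = 164.30 g.

164.3 g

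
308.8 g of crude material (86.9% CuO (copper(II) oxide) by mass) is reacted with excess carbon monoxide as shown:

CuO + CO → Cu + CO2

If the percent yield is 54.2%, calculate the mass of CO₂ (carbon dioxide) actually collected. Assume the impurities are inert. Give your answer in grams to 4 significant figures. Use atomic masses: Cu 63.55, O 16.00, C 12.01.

Pure CuO available = 308.8 g × 0.869 = 268.35 g.
M(CuO) = 63.55 + 16.00 = 79.55 g/mol.
M(CO2) = 12.01 + 2(16.00) = 44.01 g/mol.
n(CuO) = 268.35 g / 79.55 g/mol = 3.3733 mol.
From the equation the CuO:CO2 mole ratio is 1:1, so n(CO2) = 3.3733 × 1/1 = 3.3733 mol.
Mass of CO2 = 3.3733 mol × 44.01 g/mol = 148.46 g.
Actual mass collected = 148.46 g × 0.542 = 80.465 g.

80.47 g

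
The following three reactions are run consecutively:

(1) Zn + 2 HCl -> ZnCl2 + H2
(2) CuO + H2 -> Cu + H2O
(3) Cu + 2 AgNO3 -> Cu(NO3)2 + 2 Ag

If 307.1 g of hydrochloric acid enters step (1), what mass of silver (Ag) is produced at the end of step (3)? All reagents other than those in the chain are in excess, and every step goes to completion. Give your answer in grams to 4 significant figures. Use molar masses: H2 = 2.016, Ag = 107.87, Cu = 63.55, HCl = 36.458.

n(HCl) = 307.1 / 36.458 = 8.4234 mol.
Reaction (1): HCl→H2 ratio 2:1 ⇒ n(H2) = 4.2117 mol.
Reaction (2): H2→Cu ratio 1:1 ⇒ n(Cu) = 4.2117 mol.
Reaction (3): Cu→Ag ratio 1:2 ⇒ n(Ag) = 8.4234 mol.
Mass of Ag = 8.4234 × 107.87 = 908.63 g.

908.6 g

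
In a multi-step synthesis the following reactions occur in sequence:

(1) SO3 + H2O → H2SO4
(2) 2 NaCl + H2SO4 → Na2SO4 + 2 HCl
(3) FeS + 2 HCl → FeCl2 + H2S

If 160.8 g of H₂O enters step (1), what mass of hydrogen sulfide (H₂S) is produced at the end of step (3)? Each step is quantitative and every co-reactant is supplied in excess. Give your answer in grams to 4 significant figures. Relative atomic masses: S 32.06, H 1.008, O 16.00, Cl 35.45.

304.1 g

M(H2O) = 2(1.008) + 16.00 = 18.016 g/mol.
M(H2S) = 2(1.008) + 32.06 = 34.076 g/mol.
n(H2O) = 160.8 / 18.016 = 8.9254 mol.
Reaction (1): H2O→H2SO4 ratio 1:1 ⇒ n(H2SO4) = 8.9254 mol.
Reaction (2): H2SO4→HCl ratio 1:2 ⇒ n(HCl) = 17.851 mol.
Reaction (3): HCl→H2S ratio 2:1 ⇒ n(H2S) = 8.9254 mol.
Mass of H2S = 8.9254 × 34.076 = 304.14 g.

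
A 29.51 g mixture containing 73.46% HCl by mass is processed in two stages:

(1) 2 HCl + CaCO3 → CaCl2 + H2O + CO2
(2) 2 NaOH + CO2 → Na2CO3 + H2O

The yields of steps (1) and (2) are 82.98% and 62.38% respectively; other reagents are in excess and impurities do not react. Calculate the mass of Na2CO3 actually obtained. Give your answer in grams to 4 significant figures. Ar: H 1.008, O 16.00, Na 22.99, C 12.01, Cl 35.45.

16.31 g

Pure HCl = 29.51 × 0.7346 = 21.678 g.
M(HCl) = 1.008 + 35.45 = 36.458 g/mol.
M(Na2CO3) = 2(22.99) + 12.01 + 3(16.00) = 105.99 g/mol.
n(HCl) = 21.678 / 36.458 = 0.59460 mol.
Step 1 (HCl:CO2 = 2:1): theoretical n(CO2) = 0.29730 mol; at 82.98% yield, n(CO2) = 0.24670 mol.
Step 2 (CO2:Na2CO3 = 1:1): theoretical n(Na2CO3) = 0.24670 mol, so theoretical mass = 0.24670 × 105.99 = 26.148 g.
At 62.38% yield, actual mass of Na2CO3 = 26.148 × 0.6238 = 16.311 g.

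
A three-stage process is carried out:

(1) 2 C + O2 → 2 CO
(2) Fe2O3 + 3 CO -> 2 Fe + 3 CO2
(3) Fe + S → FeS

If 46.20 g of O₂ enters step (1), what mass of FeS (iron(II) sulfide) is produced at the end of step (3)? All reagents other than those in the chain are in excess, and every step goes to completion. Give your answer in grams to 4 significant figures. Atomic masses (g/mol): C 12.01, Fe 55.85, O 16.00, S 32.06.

169.2 g

M(O2) = 2(16.00) = 32.00 g/mol.
M(FeS) = 55.85 + 32.06 = 87.91 g/mol.
n(O2) = 46.20 / 32.00 = 1.4438 mol.
Reaction (1): O2→CO ratio 1:2 ⇒ n(CO) = 2.8875 mol.
Reaction (2): CO→Fe ratio 3:2 ⇒ n(Fe) = 1.9250 mol.
Reaction (3): Fe→FeS ratio 1:1 ⇒ n(FeS) = 1.9250 mol.
Mass of FeS = 1.9250 × 87.91 = 169.23 g.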